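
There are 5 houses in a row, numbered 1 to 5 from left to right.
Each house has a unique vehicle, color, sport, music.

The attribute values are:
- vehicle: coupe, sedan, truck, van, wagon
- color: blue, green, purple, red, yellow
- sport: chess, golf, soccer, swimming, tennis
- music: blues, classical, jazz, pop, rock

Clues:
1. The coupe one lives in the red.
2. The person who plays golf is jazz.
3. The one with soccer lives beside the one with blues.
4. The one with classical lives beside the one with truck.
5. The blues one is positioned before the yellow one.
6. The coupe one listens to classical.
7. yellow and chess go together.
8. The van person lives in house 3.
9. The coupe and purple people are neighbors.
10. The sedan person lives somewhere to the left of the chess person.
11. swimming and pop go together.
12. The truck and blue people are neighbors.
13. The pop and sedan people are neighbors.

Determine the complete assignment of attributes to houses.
Solution:

House | Vehicle | Color | Sport | Music
---------------------------------------
  1   | coupe | red | soccer | classical
  2   | truck | purple | tennis | blues
  3   | van | blue | swimming | pop
  4   | sedan | green | golf | jazz
  5   | wagon | yellow | chess | rock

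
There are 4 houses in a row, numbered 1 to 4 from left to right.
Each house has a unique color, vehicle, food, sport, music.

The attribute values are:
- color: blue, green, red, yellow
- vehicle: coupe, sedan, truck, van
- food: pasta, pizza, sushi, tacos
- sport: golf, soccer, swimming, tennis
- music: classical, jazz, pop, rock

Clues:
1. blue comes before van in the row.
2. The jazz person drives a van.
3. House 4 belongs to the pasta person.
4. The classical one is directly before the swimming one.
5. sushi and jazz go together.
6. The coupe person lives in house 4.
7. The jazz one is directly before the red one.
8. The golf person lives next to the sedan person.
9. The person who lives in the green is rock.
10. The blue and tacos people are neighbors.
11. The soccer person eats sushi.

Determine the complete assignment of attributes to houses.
Solution:

House | Color | Vehicle | Food | Sport | Music
----------------------------------------------
  1   | blue | truck | pizza | golf | classical
  2   | green | sedan | tacos | swimming | rock
  3   | yellow | van | sushi | soccer | jazz
  4   | red | coupe | pasta | tennis | pop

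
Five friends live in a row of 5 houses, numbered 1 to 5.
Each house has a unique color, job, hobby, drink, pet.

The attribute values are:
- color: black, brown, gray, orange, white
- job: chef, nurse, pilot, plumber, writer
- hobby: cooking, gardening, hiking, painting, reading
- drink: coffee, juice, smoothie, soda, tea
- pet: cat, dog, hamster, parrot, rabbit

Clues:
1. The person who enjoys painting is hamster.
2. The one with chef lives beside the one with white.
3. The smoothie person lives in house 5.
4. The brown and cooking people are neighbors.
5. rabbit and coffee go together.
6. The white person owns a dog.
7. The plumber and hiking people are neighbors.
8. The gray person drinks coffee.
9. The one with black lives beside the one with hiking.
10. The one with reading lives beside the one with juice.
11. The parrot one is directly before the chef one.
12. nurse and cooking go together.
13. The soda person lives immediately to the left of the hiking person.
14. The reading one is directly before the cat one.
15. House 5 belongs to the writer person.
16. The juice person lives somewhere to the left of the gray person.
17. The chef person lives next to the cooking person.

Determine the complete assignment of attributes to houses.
Solution:

House | Color | Job | Hobby | Drink | Pet
-----------------------------------------
  1   | black | plumber | reading | soda | parrot
  2   | brown | chef | hiking | juice | cat
  3   | white | nurse | cooking | tea | dog
  4   | gray | pilot | gardening | coffee | rabbit
  5   | orange | writer | painting | smoothie | hamster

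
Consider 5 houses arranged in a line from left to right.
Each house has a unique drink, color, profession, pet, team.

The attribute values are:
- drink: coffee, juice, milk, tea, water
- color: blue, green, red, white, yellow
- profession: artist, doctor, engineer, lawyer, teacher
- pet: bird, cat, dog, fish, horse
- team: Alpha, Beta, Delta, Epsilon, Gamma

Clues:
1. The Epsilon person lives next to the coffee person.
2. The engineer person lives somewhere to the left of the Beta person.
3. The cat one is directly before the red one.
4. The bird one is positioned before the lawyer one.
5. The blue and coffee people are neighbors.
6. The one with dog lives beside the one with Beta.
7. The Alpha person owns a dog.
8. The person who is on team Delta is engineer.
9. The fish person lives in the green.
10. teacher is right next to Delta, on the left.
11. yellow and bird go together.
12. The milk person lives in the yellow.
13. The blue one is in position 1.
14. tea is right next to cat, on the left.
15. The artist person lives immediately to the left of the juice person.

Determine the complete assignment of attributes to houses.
Solution:

House | Drink | Color | Profession | Pet | Team
-----------------------------------------------
  1   | tea | blue | teacher | horse | Epsilon
  2   | coffee | white | engineer | cat | Delta
  3   | water | red | doctor | dog | Alpha
  4   | milk | yellow | artist | bird | Beta
  5   | juice | green | lawyer | fish | Gamma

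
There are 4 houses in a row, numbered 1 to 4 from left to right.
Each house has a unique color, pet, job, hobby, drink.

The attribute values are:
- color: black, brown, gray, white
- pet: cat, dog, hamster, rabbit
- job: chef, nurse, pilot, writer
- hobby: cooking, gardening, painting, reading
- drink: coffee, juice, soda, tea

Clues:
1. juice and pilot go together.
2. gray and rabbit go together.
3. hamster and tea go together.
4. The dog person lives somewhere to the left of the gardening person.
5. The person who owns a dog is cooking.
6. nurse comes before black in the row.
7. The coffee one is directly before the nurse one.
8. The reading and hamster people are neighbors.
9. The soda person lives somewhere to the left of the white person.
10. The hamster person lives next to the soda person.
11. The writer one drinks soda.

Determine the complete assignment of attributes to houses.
Solution:

House | Color | Pet | Job | Hobby | Drink
-----------------------------------------
  1   | gray | rabbit | chef | reading | coffee
  2   | brown | hamster | nurse | painting | tea
  3   | black | dog | writer | cooking | soda
  4   | white | cat | pilot | gardening | juice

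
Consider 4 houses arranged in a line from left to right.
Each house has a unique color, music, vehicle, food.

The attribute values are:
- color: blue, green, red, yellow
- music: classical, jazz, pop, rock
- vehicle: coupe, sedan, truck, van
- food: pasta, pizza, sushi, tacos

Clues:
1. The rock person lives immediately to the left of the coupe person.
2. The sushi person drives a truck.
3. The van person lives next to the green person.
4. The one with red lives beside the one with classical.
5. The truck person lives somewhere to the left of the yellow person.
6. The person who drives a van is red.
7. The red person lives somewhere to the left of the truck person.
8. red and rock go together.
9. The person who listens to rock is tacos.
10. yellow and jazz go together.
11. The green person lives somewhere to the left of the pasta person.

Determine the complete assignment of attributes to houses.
Solution:

House | Color | Music | Vehicle | Food
--------------------------------------
  1   | red | rock | van | tacos
  2   | green | classical | coupe | pizza
  3   | blue | pop | truck | sushi
  4   | yellow | jazz | sedan | pasta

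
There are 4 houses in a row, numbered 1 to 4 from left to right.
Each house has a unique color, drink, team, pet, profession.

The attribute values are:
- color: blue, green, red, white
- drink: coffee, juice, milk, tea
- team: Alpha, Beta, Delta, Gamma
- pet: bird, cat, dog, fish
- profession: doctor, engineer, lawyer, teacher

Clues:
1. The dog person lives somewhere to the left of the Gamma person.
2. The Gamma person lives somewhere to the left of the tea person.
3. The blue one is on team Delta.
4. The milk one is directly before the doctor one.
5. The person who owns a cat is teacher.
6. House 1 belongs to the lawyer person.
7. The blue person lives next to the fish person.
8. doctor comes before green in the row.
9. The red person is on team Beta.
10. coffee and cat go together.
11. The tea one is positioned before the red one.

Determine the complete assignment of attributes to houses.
Solution:

House | Color | Drink | Team | Pet | Profession
-----------------------------------------------
  1   | blue | milk | Delta | dog | lawyer
  2   | white | juice | Gamma | fish | doctor
  3   | green | tea | Alpha | bird | engineer
  4   | red | coffee | Beta | cat | teacher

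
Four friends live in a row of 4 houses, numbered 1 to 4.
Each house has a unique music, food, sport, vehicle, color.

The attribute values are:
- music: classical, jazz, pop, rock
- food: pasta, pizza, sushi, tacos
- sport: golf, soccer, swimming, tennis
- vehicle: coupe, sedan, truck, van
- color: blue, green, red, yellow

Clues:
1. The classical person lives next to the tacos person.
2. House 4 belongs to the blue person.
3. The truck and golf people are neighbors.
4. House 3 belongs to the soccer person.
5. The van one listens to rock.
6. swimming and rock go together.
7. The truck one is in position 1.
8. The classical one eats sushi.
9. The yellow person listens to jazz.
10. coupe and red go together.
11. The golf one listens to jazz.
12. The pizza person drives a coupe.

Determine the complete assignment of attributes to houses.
Solution:

House | Music | Food | Sport | Vehicle | Color
----------------------------------------------
  1   | classical | sushi | tennis | truck | green
  2   | jazz | tacos | golf | sedan | yellow
  3   | pop | pizza | soccer | coupe | red
  4   | rock | pasta | swimming | van | blue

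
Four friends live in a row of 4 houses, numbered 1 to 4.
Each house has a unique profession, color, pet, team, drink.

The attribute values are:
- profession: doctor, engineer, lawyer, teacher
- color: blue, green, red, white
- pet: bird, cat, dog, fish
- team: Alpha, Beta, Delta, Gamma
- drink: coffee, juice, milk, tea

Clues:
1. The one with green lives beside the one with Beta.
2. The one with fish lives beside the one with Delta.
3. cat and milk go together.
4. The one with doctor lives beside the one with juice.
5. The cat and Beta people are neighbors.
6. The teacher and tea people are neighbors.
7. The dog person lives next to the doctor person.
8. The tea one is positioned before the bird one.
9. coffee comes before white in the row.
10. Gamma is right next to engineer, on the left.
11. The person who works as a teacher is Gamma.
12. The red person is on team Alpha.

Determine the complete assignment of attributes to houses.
Solution:

House | Profession | Color | Pet | Team | Drink
-----------------------------------------------
  1   | teacher | green | cat | Gamma | milk
  2   | engineer | blue | dog | Beta | tea
  3   | doctor | red | fish | Alpha | coffee
  4   | lawyer | white | bird | Delta | juice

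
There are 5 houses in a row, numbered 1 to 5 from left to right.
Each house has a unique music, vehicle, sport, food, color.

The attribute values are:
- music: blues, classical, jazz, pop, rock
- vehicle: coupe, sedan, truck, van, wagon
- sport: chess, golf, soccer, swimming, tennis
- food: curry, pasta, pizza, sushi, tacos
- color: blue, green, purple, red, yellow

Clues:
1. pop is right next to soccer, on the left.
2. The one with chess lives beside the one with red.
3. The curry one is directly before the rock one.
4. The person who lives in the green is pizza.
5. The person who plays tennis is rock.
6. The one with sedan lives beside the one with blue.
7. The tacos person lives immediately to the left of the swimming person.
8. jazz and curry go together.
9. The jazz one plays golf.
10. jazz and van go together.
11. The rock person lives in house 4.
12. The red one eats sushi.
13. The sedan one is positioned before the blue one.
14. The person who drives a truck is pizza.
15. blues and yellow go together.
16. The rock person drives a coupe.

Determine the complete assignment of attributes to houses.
Solution:

House | Music | Vehicle | Sport | Food | Color
----------------------------------------------
  1   | pop | truck | chess | pizza | green
  2   | classical | sedan | soccer | sushi | red
  3   | jazz | van | golf | curry | blue
  4   | rock | coupe | tennis | tacos | purple
  5   | blues | wagon | swimming | pasta | yellow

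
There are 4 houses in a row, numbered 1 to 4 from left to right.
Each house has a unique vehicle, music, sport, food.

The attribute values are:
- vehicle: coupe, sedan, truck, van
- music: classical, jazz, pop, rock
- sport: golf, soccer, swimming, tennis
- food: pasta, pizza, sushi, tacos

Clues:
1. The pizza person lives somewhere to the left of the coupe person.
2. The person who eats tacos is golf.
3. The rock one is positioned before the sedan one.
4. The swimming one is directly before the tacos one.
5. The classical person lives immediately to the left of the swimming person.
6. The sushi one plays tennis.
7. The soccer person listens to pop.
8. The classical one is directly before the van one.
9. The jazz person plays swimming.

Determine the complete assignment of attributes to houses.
Solution:

House | Vehicle | Music | Sport | Food
--------------------------------------
  1   | truck | classical | tennis | sushi
  2   | van | jazz | swimming | pizza
  3   | coupe | rock | golf | tacos
  4   | sedan | pop | soccer | pasta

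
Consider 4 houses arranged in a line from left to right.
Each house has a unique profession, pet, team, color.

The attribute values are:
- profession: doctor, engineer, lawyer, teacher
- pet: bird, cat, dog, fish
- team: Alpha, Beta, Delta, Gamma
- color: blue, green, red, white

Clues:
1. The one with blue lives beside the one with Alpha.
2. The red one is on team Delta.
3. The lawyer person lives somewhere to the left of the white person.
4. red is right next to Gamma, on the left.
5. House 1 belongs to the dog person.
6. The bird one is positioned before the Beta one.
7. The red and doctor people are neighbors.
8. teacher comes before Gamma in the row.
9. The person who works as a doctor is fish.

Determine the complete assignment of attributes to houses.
Solution:

House | Profession | Pet | Team | Color
---------------------------------------
  1   | teacher | dog | Delta | red
  2   | doctor | fish | Gamma | blue
  3   | lawyer | bird | Alpha | green
  4   | engineer | cat | Beta | white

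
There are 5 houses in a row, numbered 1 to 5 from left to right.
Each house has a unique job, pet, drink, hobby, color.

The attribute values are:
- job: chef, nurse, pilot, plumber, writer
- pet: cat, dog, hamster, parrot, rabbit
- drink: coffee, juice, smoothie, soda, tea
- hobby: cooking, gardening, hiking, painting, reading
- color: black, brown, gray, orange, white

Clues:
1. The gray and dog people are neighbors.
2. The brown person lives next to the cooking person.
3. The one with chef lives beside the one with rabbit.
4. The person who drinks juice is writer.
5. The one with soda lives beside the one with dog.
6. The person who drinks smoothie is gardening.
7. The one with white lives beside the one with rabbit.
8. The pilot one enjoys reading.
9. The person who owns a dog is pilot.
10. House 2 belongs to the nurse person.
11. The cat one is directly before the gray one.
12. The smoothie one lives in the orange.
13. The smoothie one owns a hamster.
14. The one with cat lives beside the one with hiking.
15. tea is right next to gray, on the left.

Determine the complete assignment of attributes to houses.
Solution:

House | Job | Pet | Drink | Hobby | Color
-----------------------------------------
  1   | chef | cat | tea | painting | white
  2   | nurse | rabbit | soda | hiking | gray
  3   | pilot | dog | coffee | reading | brown
  4   | writer | parrot | juice | cooking | black
  5   | plumber | hamster | smoothie | gardening | orange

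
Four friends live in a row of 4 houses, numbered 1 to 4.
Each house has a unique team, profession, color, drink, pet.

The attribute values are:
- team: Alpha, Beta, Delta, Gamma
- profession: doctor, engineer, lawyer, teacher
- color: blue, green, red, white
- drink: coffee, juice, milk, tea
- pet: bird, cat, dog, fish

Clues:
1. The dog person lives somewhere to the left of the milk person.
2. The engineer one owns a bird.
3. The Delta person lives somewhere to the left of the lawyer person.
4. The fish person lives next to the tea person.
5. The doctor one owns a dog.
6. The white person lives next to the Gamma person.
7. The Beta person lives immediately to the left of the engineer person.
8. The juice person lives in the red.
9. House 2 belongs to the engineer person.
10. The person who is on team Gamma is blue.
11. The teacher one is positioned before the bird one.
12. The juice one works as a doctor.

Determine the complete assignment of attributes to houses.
Solution:

House | Team | Profession | Color | Drink | Pet
-----------------------------------------------
  1   | Beta | teacher | white | coffee | fish
  2   | Gamma | engineer | blue | tea | bird
  3   | Delta | doctor | red | juice | dog
  4   | Alpha | lawyer | green | milk | cat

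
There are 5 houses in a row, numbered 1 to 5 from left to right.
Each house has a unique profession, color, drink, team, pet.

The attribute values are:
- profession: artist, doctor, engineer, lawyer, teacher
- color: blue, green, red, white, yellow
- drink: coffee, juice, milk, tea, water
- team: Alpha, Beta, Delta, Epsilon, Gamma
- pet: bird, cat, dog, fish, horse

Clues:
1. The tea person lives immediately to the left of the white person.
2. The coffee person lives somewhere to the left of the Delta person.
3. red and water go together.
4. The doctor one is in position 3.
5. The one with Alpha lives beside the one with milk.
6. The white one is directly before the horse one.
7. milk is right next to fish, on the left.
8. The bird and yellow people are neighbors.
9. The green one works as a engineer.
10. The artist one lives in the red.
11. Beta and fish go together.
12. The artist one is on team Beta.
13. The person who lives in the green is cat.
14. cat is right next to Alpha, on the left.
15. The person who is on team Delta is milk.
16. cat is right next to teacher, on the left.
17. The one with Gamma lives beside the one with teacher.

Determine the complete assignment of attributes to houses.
Solution:

House | Profession | Color | Drink | Team | Pet
-----------------------------------------------
  1   | engineer | green | tea | Gamma | cat
  2   | teacher | white | coffee | Alpha | bird
  3   | doctor | yellow | milk | Delta | horse
  4   | artist | red | water | Beta | fish
  5   | lawyer | blue | juice | Epsilon | dog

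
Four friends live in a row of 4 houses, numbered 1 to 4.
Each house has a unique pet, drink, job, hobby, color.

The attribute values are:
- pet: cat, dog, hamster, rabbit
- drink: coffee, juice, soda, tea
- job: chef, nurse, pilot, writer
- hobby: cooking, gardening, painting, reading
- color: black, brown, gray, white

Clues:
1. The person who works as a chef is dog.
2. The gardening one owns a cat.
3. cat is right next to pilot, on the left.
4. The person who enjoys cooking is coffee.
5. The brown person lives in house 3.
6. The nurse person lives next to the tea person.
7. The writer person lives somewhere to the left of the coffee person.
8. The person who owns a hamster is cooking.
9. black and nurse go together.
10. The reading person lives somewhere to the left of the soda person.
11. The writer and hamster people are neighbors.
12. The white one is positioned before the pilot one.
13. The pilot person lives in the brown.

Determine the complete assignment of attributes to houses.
Solution:

House | Pet | Drink | Job | Hobby | Color
-----------------------------------------
  1   | rabbit | juice | nurse | reading | black
  2   | cat | tea | writer | gardening | white
  3   | hamster | coffee | pilot | cooking | brown
  4   | dog | soda | chef | painting | gray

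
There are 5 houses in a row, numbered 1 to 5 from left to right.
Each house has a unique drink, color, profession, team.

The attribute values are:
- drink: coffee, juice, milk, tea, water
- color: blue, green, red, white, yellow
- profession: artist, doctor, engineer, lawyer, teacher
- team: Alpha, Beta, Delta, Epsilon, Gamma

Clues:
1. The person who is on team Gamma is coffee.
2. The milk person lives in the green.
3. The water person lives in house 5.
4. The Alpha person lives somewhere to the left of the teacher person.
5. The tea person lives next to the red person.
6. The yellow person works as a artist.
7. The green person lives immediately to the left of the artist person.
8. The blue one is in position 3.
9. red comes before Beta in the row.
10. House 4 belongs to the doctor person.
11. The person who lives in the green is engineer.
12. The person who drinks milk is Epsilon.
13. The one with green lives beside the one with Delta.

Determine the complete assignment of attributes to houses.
Solution:

House | Drink | Color | Profession | Team
-----------------------------------------
  1   | milk | green | engineer | Epsilon
  2   | juice | yellow | artist | Delta
  3   | tea | blue | lawyer | Alpha
  4   | coffee | red | doctor | Gamma
  5   | water | white | teacher | Beta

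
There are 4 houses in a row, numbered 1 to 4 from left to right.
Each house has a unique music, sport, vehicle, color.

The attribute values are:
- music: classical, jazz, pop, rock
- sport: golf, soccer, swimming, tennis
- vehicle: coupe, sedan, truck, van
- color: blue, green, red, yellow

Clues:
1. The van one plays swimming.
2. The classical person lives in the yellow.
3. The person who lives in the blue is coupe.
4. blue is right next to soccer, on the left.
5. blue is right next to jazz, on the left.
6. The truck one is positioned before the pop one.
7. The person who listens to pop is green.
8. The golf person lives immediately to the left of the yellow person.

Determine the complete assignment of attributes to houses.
Solution:

House | Music | Sport | Vehicle | Color
---------------------------------------
  1   | rock | tennis | coupe | blue
  2   | jazz | soccer | truck | red
  3   | pop | golf | sedan | green
  4   | classical | swimming | van | yellow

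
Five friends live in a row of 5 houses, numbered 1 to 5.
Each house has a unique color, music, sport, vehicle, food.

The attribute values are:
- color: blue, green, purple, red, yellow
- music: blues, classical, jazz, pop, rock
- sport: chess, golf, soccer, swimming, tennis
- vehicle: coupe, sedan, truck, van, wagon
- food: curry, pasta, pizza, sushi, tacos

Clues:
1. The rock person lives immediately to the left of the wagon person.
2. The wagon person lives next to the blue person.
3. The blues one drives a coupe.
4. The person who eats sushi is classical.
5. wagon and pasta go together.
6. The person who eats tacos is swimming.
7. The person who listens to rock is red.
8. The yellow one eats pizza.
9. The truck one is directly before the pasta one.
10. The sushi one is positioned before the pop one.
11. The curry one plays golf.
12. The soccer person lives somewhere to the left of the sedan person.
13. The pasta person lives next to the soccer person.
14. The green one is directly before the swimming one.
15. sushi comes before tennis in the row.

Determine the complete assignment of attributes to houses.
Solution:

House | Color | Music | Sport | Vehicle | Food
----------------------------------------------
  1   | green | blues | golf | coupe | curry
  2   | red | rock | swimming | truck | tacos
  3   | purple | jazz | chess | wagon | pasta
  4   | blue | classical | soccer | van | sushi
  5   | yellow | pop | tennis | sedan | pizza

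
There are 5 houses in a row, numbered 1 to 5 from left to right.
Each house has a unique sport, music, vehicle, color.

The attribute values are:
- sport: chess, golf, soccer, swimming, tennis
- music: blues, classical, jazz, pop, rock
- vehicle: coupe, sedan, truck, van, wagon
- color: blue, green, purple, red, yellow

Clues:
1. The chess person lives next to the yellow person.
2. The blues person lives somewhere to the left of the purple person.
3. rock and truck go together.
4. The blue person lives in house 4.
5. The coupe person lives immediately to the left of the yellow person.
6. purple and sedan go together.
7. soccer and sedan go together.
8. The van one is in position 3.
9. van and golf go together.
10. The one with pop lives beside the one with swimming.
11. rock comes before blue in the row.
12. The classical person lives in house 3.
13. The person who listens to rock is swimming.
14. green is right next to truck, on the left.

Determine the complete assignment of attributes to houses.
Solution:

House | Sport | Music | Vehicle | Color
---------------------------------------
  1   | chess | pop | coupe | green
  2   | swimming | rock | truck | yellow
  3   | golf | classical | van | red
  4   | tennis | blues | wagon | blue
  5   | soccer | jazz | sedan | purple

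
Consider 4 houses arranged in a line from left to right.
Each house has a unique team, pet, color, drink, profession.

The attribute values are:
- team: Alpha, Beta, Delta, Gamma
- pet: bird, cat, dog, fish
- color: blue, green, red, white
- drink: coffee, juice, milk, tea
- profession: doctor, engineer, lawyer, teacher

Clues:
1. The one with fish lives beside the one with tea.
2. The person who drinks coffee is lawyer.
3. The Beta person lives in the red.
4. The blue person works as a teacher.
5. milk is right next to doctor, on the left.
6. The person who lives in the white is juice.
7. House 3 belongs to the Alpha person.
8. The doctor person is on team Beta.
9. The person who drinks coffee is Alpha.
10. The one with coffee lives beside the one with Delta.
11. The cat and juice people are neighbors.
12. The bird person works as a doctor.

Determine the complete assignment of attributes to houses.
Solution:

House | Team | Pet | Color | Drink | Profession
-----------------------------------------------
  1   | Gamma | fish | blue | milk | teacher
  2   | Beta | bird | red | tea | doctor
  3   | Alpha | cat | green | coffee | lawyer
  4   | Delta | dog | white | juice | engineer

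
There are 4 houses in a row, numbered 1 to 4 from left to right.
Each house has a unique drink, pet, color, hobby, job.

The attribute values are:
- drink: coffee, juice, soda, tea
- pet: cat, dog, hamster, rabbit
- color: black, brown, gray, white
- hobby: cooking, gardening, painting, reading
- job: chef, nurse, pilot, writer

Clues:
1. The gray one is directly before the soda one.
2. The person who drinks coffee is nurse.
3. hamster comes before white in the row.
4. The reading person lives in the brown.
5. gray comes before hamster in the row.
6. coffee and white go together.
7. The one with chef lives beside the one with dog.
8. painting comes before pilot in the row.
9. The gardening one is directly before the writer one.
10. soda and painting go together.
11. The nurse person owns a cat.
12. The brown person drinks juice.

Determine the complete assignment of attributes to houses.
Solution:

House | Drink | Pet | Color | Hobby | Job
-----------------------------------------
  1   | tea | rabbit | gray | gardening | chef
  2   | soda | dog | black | painting | writer
  3   | juice | hamster | brown | reading | pilot
  4   | coffee | cat | white | cooking | nurse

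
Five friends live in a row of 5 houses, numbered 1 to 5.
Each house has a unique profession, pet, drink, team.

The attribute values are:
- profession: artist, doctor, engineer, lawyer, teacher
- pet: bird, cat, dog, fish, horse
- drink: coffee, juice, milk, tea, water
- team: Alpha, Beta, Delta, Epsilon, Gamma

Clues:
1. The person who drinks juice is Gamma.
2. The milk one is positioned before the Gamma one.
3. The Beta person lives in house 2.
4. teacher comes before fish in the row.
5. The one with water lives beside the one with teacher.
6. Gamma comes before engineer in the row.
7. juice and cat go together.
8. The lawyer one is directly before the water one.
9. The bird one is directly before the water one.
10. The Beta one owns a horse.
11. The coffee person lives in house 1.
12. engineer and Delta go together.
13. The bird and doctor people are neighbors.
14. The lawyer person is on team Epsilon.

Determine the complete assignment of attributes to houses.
Solution:

House | Profession | Pet | Drink | Team
---------------------------------------
  1   | lawyer | bird | coffee | Epsilon
  2   | doctor | horse | water | Beta
  3   | teacher | dog | milk | Alpha
  4   | artist | cat | juice | Gamma
  5   | engineer | fish | tea | Delta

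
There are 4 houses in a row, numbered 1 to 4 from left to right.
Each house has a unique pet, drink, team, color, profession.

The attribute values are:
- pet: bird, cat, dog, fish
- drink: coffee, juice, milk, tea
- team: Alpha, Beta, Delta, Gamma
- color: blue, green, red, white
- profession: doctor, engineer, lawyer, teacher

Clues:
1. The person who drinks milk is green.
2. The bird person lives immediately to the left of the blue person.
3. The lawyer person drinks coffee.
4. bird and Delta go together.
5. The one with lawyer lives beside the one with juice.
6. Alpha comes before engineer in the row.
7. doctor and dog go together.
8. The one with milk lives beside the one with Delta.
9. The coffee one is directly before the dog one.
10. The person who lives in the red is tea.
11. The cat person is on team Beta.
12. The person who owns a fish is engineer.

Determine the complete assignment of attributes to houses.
Solution:

House | Pet | Drink | Team | Color | Profession
-----------------------------------------------
  1   | cat | milk | Beta | green | teacher
  2   | bird | coffee | Delta | white | lawyer
  3   | dog | juice | Alpha | blue | doctor
  4   | fish | tea | Gamma | red | engineer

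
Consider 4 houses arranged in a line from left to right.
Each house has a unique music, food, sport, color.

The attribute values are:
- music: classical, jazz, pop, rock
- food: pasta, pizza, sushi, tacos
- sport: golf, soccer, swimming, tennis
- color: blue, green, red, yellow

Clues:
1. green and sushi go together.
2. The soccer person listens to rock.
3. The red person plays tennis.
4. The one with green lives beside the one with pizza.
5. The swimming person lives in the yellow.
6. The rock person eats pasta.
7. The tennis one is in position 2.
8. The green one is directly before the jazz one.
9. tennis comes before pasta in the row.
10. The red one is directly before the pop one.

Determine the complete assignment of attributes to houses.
Solution:

House | Music | Food | Sport | Color
------------------------------------
  1   | classical | sushi | golf | green
  2   | jazz | pizza | tennis | red
  3   | pop | tacos | swimming | yellow
  4   | rock | pasta | soccer | blue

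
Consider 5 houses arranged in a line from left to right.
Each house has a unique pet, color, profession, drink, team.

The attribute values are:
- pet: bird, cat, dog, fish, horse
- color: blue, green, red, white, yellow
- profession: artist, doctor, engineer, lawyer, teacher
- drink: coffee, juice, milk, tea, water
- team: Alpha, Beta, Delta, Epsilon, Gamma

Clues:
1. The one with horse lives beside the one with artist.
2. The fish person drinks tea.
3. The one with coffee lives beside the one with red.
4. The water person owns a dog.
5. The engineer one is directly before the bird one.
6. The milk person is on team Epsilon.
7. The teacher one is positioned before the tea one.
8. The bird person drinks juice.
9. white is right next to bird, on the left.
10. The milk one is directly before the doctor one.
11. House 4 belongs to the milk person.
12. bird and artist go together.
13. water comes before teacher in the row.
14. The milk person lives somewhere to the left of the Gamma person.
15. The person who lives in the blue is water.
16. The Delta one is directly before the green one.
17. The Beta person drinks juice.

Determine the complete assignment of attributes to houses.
Solution:

House | Pet | Color | Profession | Drink | Team
-----------------------------------------------
  1   | horse | white | engineer | coffee | Alpha
  2   | bird | red | artist | juice | Beta
  3   | dog | blue | lawyer | water | Delta
  4   | cat | green | teacher | milk | Epsilon
  5   | fish | yellow | doctor | tea | Gamma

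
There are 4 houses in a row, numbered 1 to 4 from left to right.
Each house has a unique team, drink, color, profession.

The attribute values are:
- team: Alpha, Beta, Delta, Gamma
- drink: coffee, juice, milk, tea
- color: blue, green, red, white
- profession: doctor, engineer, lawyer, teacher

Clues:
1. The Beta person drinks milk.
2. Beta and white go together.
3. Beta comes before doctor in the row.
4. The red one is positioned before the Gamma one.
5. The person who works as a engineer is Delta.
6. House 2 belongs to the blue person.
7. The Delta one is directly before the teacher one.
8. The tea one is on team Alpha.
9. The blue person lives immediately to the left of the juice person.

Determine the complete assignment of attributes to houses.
Solution:

House | Team | Drink | Color | Profession
-----------------------------------------
  1   | Beta | milk | white | lawyer
  2   | Alpha | tea | blue | doctor
  3   | Delta | juice | red | engineer
  4   | Gamma | coffee | green | teacher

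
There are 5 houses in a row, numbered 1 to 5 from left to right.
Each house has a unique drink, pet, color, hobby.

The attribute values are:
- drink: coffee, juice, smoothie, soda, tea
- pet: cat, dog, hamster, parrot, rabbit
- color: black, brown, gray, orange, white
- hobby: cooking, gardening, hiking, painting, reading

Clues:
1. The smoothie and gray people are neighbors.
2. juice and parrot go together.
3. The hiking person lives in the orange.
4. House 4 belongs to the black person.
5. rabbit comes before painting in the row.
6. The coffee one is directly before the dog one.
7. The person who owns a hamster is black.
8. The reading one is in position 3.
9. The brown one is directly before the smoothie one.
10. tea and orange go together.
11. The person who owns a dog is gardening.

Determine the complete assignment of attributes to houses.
Solution:

House | Drink | Pet | Color | Hobby
-----------------------------------
  1   | coffee | rabbit | brown | cooking
  2   | smoothie | dog | white | gardening
  3   | juice | parrot | gray | reading
  4   | soda | hamster | black | painting
  5   | tea | cat | orange | hiking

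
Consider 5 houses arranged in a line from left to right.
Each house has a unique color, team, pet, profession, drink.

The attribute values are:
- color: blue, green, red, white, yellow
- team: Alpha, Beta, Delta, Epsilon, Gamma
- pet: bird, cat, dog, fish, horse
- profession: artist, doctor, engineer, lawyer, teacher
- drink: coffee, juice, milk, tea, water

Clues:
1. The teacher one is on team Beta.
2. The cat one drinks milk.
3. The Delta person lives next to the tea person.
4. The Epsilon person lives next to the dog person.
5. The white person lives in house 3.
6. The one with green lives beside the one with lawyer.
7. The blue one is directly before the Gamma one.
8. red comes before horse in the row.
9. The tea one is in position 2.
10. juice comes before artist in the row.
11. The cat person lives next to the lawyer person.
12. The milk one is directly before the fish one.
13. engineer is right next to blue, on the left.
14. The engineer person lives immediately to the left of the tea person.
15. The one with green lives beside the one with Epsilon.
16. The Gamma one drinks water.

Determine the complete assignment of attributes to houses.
Solution:

House | Color | Team | Pet | Profession | Drink
-----------------------------------------------
  1   | green | Delta | cat | engineer | milk
  2   | blue | Epsilon | fish | lawyer | tea
  3   | white | Gamma | dog | doctor | water
  4   | red | Beta | bird | teacher | juice
  5   | yellow | Alpha | horse | artist | coffee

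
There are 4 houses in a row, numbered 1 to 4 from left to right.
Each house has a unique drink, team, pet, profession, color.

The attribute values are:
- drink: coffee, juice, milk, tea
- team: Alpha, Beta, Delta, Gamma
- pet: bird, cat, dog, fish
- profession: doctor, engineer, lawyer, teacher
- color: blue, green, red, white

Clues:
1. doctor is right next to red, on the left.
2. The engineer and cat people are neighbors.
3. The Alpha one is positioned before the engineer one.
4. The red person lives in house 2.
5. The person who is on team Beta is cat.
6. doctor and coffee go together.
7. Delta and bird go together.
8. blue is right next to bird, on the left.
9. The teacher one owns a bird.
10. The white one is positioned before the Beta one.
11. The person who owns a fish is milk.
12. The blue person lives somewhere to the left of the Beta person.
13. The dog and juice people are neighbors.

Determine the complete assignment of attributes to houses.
Solution:

House | Drink | Team | Pet | Profession | Color
-----------------------------------------------
  1   | coffee | Alpha | dog | doctor | blue
  2   | juice | Delta | bird | teacher | red
  3   | milk | Gamma | fish | engineer | white
  4   | tea | Beta | cat | lawyer | green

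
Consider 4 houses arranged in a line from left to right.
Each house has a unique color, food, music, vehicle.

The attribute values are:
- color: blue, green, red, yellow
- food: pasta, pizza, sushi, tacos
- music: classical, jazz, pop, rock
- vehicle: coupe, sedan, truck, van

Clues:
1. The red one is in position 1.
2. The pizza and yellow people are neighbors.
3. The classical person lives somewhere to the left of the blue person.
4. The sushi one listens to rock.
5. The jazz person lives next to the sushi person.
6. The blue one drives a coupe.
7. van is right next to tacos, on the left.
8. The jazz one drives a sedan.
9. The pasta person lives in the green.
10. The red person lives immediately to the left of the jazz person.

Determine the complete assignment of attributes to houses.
Solution:

House | Color | Food | Music | Vehicle
--------------------------------------
  1   | red | pizza | classical | van
  2   | yellow | tacos | jazz | sedan
  3   | blue | sushi | rock | coupe
  4   | green | pasta | pop | truck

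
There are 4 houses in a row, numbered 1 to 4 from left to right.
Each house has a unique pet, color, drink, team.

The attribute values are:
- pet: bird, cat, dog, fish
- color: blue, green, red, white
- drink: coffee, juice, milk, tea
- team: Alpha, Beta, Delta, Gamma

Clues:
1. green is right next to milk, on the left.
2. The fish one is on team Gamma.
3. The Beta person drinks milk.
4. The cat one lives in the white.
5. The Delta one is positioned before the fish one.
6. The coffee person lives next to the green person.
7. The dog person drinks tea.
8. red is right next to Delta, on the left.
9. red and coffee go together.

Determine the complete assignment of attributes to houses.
Solution:

House | Pet | Color | Drink | Team
----------------------------------
  1   | bird | red | coffee | Alpha
  2   | dog | green | tea | Delta
  3   | cat | white | milk | Beta
  4   | fish | blue | juice | Gamma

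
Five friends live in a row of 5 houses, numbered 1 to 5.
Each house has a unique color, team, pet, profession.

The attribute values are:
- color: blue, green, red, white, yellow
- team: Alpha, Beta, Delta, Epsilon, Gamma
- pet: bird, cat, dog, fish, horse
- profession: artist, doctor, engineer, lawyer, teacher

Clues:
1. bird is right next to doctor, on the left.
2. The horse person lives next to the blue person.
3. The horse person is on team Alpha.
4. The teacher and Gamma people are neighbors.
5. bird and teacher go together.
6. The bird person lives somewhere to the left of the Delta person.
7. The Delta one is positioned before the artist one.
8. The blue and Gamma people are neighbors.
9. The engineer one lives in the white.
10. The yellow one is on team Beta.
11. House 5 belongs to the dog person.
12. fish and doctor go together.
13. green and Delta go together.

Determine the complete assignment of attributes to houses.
Solution:

House | Color | Team | Pet | Profession
---------------------------------------
  1   | white | Alpha | horse | engineer
  2   | blue | Epsilon | bird | teacher
  3   | red | Gamma | fish | doctor
  4   | green | Delta | cat | lawyer
  5   | yellow | Beta | dog | artist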